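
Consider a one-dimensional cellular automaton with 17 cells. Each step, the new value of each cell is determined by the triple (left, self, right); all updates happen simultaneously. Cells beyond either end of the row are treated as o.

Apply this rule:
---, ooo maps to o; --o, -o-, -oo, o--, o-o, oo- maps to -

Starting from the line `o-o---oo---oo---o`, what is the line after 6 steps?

----o----o----o--
-oo---oo---oo----
----o----o----oo-
-oo---oo---oo----  (repeats step 2; period 2)
step 6: -oo---oo---oo----

-oo---oo---oo----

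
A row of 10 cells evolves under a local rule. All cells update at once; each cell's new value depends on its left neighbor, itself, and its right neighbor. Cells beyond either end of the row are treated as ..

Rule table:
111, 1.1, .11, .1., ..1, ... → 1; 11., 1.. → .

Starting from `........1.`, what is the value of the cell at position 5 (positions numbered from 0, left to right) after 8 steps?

1

111111111.
11111111..
1111111..1
111111..11
11111..11.
1111..11..
111..11..1
11..11..11
position 5 holds 1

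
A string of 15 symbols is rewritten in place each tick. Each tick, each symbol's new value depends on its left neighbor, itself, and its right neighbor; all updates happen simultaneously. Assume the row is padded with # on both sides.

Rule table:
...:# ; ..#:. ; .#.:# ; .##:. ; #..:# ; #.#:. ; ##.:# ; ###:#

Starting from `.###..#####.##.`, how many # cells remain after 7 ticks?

..###..####..#.
#..###..####.#.
##..###..###.#.
###..###..##.#.
####..###..#.#.
#####..###.#.#.
######..##.#.#.
count of #: 10

10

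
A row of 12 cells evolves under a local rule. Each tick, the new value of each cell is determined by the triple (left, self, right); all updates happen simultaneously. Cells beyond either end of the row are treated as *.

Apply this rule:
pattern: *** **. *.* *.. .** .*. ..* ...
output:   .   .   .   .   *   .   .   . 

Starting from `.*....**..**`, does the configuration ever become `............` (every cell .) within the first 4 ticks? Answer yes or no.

tick 1: ......*...*.
tick 2: ............
all cells are . at tick 2

yes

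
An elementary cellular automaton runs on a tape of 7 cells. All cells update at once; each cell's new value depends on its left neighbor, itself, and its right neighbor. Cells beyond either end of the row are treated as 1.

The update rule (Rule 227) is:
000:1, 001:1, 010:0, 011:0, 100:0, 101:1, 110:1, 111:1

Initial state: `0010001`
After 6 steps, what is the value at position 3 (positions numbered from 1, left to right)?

1

0100110
1001011
1010101
1101010
1110101
1111010
position 3 holds 1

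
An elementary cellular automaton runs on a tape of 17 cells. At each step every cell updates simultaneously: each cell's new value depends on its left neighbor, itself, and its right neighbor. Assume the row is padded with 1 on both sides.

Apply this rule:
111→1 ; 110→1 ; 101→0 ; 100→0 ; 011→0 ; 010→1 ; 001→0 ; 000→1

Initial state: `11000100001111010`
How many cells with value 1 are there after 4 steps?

8

11010101100111010
11010100100011010
11010100101001010
11010100101001010
count of 1: 8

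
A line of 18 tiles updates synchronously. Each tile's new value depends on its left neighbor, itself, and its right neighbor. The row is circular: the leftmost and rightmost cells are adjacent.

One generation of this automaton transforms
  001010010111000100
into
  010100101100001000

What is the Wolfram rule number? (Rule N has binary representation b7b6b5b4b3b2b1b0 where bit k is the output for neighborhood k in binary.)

position 10: 111 → 0  (bit 7 = 0)
position 11: 110 → 0  (bit 6 = 0)
position 3: 101 → 1  (bit 5 = 1)
position 5: 100 → 0  (bit 4 = 0)
position 9: 011 → 1  (bit 3 = 1)
position 2: 010 → 0  (bit 2 = 0)
position 1: 001 → 1  (bit 1 = 1)
position 0: 000 → 0  (bit 0 = 0)
bits b7..b0 = 00101010 = 42

42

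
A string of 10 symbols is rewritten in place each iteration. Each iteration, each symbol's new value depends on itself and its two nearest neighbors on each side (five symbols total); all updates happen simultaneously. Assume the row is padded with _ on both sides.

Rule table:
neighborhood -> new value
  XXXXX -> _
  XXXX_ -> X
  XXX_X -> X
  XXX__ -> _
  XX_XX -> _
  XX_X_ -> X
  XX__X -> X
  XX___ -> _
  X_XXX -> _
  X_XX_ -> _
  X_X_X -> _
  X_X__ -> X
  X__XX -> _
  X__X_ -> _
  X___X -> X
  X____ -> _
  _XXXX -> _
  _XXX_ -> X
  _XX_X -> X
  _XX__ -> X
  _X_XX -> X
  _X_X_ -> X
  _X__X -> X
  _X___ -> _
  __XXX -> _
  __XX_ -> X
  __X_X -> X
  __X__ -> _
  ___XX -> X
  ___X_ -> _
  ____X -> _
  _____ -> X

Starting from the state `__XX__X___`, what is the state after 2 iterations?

X__X______

_XXXX____X
X__X______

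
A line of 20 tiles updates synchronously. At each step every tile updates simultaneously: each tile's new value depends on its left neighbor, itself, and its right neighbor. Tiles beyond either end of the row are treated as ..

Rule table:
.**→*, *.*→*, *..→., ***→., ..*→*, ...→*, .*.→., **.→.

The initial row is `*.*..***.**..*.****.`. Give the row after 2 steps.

.*..**..**..*.**....
*..**..**..*.**..***

*..**..**..*.**..***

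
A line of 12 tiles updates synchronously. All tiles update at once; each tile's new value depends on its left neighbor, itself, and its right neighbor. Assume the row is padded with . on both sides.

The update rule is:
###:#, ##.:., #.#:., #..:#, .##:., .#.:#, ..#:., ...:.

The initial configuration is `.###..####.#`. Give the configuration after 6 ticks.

..#.#..##..#
..#.##...#.#
..#...#..#.#
..##..##.#.#
....#....#.#
....##...#.#

....##...#.#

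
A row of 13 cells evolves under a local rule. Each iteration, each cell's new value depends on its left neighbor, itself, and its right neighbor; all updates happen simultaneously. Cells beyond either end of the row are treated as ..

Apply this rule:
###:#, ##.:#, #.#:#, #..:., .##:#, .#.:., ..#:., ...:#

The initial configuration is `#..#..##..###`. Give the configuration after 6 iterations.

......##..###
#####.##..###
########..###
########..###  (fixed point — unchanged through iteration 6)

########..###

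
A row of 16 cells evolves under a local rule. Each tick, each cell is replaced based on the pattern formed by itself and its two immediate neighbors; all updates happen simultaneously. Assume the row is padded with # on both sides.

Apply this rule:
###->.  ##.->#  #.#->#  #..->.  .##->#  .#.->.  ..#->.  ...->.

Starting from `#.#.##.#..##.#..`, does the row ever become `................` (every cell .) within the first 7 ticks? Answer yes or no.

yes

tick 1: ##.####...###...
tick 2: .###..#...#.#...
tick 3: ##.#.......#....
tick 4: .##.............
tick 5: ###.............
tick 6: ..#.............
tick 7: ................
all cells are . at tick 7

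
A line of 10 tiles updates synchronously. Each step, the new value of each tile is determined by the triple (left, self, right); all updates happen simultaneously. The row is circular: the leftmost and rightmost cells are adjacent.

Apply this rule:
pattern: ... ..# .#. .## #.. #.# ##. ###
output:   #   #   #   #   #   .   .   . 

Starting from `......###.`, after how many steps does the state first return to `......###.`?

20

#######..#
.......###
########..
#.......##
.########.
##.......#
..########
###.......
#..#######
.###......
##..######
..###.....
###..#####
...###....
####..####
....###...
#####..###
.....###..
######..##
......###.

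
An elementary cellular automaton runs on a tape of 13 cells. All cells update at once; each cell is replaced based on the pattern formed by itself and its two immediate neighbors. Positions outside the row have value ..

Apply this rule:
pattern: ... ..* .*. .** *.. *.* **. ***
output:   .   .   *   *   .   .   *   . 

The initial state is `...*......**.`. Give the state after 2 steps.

...*......**.

...*......**.  (fixed point — unchanged through step 2)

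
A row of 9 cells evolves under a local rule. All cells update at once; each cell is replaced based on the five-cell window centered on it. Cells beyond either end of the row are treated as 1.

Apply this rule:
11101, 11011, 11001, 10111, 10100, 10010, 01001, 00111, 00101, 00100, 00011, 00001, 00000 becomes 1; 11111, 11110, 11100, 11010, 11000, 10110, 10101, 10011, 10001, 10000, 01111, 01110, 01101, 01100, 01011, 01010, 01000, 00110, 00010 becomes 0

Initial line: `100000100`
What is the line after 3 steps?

step 1: 000110110
step 2: 001001001
step 3: 111111101

111111101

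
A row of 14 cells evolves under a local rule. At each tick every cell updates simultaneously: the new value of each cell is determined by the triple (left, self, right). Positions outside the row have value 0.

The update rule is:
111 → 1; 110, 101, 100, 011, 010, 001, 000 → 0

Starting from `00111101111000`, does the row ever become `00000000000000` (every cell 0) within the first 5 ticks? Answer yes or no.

tick 1: 00011000110000
tick 2: 00000000000000
all cells are 0 at tick 2

yes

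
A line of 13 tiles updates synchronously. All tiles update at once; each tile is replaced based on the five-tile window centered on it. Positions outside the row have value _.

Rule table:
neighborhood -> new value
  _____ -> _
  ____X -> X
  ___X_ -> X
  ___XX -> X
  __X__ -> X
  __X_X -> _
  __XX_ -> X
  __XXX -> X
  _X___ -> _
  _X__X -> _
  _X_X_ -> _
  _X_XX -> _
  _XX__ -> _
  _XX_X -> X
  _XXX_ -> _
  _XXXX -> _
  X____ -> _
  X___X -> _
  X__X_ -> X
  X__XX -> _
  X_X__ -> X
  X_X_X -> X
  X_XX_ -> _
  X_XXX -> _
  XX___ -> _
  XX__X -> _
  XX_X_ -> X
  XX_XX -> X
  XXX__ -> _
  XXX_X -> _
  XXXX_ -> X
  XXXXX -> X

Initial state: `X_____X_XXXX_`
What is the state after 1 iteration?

X___XX____X__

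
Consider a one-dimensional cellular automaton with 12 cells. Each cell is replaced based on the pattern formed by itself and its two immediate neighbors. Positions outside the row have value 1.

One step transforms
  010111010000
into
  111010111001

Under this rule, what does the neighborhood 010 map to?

1

At position 1 the neighborhood is 010; the next row has 1 there.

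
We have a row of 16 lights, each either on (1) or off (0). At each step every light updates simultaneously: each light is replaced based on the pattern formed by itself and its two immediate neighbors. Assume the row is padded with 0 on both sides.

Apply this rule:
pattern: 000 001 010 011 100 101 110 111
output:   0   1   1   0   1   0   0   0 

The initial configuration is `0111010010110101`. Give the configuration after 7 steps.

1000011110000101
1100100001001101
0011110011110001
0100001100001011
1110010010011000
0001111111100100
0010000000011110

0010000000011110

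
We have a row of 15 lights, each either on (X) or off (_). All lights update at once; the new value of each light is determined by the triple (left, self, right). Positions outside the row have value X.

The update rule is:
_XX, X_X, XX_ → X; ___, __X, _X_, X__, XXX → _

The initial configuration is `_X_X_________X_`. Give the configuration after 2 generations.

X_X___________X
XX____________X

XX____________X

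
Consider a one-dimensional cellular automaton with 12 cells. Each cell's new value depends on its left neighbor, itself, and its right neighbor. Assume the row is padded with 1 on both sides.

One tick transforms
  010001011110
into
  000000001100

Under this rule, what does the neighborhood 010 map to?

0

At position 1 the neighborhood is 010; the next row has 0 there.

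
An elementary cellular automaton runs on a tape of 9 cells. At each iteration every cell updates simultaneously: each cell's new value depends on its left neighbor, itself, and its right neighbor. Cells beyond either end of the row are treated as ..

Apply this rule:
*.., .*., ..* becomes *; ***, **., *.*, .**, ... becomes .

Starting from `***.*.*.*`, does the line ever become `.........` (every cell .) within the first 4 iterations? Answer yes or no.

....*.*.*
...**.*.*
..*...*.*
.***.**.*
iteration 4 is .***.**.*, still not uniform .

no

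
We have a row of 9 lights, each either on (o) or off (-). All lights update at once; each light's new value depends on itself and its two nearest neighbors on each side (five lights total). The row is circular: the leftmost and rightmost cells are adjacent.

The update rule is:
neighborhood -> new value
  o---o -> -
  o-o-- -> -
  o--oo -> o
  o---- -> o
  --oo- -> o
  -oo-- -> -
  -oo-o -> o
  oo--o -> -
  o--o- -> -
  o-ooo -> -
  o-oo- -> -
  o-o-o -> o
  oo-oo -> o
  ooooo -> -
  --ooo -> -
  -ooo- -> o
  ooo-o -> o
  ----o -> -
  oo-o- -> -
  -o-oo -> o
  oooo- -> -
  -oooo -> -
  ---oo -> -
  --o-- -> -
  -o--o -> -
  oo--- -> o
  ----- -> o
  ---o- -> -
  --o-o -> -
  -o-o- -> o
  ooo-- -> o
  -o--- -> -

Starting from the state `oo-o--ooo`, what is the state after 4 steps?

-o---o---
-------o-
ooooo----
----ooo--

----ooo--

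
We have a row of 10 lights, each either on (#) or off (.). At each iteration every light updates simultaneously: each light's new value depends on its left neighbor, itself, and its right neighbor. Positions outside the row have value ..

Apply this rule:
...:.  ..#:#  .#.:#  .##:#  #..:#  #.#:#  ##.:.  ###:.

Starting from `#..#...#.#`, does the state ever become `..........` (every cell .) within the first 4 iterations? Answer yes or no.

no

#####.####
#....##...
##..##.#..
#.###.###.
iteration 4 is #.###.###., still not uniform .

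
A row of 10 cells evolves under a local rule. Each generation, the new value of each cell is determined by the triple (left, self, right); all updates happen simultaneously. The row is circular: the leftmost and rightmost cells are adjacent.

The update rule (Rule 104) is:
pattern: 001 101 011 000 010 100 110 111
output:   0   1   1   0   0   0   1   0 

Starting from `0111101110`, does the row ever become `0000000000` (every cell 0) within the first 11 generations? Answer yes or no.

0100111010
0000101100
0000011100
0000010100
0000001000
0000000000
all cells are 0 at generation 6

yes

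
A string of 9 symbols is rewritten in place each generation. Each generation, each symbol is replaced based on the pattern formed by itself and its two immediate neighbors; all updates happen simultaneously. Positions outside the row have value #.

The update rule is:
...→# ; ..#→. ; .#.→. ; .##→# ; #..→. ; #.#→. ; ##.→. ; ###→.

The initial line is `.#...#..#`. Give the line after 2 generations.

...#....#
.#...##.#

.#...##.#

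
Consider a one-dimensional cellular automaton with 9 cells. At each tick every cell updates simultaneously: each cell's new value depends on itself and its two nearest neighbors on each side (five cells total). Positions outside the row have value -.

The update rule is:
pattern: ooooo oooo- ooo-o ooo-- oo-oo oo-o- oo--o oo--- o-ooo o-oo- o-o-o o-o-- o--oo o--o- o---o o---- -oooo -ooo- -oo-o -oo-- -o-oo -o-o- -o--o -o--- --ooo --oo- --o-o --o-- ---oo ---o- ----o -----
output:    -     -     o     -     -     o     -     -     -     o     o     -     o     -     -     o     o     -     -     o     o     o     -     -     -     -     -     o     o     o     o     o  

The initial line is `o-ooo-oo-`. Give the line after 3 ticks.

-o--o----

tick 1: -o--o-oo-
tick 2: oo---ooo-
tick 3: -o--o----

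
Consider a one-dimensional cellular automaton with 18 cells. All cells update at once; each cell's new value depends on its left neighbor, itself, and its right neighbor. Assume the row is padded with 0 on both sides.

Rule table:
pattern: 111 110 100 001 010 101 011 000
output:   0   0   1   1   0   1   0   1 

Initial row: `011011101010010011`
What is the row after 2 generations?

011011101010010011

100100010101101100
011011101010010011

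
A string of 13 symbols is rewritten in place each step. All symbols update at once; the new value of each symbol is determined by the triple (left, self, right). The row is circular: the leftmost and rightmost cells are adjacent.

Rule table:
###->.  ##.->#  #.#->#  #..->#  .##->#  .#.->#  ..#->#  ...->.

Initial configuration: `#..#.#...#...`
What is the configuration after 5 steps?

#######.###.#
......###.###
#....##.###.#
##..#####.###
.####...###..

.####...###..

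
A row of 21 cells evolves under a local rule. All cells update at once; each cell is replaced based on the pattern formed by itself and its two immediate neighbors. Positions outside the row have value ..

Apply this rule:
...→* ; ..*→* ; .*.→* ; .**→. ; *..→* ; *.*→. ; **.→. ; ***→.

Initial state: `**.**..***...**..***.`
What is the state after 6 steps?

.....**...***..**...*
*****..***...**..****
.....**...***..**....
*****..***...**..****  (repeats step 2; period 2)
step 6: *****..***...**..****

*****..***...**..****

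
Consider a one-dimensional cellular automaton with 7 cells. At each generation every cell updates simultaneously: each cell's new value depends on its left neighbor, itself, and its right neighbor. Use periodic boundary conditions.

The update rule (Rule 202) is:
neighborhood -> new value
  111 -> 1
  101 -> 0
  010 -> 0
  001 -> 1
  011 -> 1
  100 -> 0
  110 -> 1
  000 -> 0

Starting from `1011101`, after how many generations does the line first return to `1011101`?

1

1011101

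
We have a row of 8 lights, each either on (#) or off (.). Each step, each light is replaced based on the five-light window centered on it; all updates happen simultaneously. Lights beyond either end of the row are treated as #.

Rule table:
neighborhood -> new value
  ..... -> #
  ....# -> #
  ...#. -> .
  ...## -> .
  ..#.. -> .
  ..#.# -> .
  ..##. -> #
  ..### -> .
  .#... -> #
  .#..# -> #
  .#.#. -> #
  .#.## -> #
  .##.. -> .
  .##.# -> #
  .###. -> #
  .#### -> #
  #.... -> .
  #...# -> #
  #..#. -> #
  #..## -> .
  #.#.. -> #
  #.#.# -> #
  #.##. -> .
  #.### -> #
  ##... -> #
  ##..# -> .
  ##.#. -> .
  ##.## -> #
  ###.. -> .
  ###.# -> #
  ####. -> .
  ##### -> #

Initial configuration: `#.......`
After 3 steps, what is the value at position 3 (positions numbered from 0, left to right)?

.

.#.####.
.####.##
###.####
position 3 holds .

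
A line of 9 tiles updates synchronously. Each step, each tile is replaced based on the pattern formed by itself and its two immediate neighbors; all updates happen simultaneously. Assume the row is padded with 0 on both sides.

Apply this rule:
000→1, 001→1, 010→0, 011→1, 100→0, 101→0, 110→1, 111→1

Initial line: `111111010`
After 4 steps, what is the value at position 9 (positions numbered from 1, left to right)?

1

111111000
111111011
111111011  (fixed point — unchanged through step 4)
position 9 holds 1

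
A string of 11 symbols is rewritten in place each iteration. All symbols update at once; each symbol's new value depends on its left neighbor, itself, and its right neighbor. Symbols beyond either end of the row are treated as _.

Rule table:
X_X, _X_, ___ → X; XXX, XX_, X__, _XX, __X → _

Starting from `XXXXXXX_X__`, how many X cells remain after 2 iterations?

8

iteration 1: _______XX_X
iteration 2: XXXXXX___XX
count of X: 8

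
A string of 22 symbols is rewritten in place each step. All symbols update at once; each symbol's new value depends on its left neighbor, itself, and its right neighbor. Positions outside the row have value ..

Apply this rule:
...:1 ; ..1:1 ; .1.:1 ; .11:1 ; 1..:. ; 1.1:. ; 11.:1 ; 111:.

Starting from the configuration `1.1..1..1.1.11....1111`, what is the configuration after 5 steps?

1.1.11.11.1.11.1.11.11

1.1.11.11.1.11.1111..1
1.1.11.11.1.11.1..1.11
1.1.11.11.1.11.1.11.11
1.1.11.11.1.11.1.11.11  (fixed point — unchanged through step 5)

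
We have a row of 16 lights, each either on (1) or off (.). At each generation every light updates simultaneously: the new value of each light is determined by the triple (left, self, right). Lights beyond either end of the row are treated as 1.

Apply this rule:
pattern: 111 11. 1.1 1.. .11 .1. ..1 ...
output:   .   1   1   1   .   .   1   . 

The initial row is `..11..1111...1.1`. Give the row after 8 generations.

11.111...11.1.1.
.11..11.1.11.1.1
1.111.11.1.11.1.
11..11.11.1.11.1
.111.11.11.1.11.
1..11.11.11.1.11
111.11.11.11.1..
..11.11.11.11.11

..11.11.11.11.11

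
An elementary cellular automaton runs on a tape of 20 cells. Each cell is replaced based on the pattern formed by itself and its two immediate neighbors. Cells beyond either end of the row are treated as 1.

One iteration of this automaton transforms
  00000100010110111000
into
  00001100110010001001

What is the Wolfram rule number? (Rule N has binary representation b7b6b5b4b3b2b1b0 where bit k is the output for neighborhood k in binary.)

70

position 15: 111 → 0  (bit 7 = 0)
position 12: 110 → 1  (bit 6 = 1)
position 10: 101 → 0  (bit 5 = 0)
position 0: 100 → 0  (bit 4 = 0)
position 11: 011 → 0  (bit 3 = 0)
position 5: 010 → 1  (bit 2 = 1)
position 4: 001 → 1  (bit 1 = 1)
position 1: 000 → 0  (bit 0 = 0)
bits b7..b0 = 01000110 = 70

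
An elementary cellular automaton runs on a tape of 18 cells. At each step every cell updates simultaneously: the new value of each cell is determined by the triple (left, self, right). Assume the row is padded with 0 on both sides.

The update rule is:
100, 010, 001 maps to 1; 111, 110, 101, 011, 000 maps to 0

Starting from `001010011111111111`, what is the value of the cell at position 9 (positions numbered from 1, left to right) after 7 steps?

011011100000000000
100000010000000000
110000111000000000
001001000100000000
011111101110000000
100000000001000000
110000000011100000
position 9 holds 0

0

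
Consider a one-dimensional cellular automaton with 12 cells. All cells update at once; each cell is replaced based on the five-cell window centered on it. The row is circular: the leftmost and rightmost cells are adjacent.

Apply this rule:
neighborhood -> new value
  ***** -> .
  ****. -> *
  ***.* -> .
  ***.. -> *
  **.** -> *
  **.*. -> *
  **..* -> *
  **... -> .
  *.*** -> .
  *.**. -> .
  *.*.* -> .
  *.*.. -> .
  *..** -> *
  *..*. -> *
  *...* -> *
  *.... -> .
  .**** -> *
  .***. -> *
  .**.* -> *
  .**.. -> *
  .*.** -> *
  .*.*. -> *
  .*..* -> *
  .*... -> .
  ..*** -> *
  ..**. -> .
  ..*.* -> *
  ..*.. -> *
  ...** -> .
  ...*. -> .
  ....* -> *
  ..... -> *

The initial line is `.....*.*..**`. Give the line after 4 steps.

*.**.**.**.*

..**.**.**.*
**.**.**.**.
.**.**.**.**
*.**.**.**.*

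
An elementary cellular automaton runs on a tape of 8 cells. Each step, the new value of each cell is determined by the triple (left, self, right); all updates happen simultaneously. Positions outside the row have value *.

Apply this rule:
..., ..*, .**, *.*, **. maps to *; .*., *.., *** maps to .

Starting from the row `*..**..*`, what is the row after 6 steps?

....***.

*.***.**
***.***.
..***.**
.**.***.
*****.**
....***.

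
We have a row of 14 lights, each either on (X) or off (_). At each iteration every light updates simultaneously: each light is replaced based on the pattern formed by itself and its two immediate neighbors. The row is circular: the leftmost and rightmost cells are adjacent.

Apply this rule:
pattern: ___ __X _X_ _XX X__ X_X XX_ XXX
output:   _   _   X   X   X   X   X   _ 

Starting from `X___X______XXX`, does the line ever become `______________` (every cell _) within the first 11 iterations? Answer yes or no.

no

XX__XX_____X__
XXX_XXX____XX_
X_XXX_XX___XXX
XXX_XXXXX__X__
X_XXX___XX_XX_
XXX_XX__XXXXXX
__XXXXX_X_____
__X___XXXX____
__XX__X__XX___
__XXX_XX_XXX__
__X_XXXXXX_XX_
iteration 11 is __X_XXXXXX_XX_, still not uniform _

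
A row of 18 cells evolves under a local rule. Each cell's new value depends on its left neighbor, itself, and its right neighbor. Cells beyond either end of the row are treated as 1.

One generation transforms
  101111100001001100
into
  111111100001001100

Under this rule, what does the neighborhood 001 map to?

0

At position 10 the neighborhood is 001; the next row has 0 there.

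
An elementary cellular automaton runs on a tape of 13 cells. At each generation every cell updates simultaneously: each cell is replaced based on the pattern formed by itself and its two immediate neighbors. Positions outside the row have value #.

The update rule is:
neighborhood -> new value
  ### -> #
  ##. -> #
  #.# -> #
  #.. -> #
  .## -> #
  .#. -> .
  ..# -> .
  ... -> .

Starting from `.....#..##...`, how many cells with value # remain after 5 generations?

11

#.....#.###..
##.....#####.
###....######
####...######
#####..######
count of #: 11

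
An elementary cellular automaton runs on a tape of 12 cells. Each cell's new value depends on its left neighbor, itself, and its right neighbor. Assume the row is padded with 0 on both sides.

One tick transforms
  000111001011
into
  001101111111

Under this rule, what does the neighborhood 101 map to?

1

At position 9 the neighborhood is 101; the next row has 1 there.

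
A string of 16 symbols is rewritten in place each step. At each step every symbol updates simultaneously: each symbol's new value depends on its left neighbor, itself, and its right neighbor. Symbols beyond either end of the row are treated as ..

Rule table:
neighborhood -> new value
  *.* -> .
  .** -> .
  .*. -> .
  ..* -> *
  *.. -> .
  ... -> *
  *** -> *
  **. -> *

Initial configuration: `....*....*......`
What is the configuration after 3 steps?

*.**....*....***

****..***..*****
.***.*.**.*.****
*.**....*....***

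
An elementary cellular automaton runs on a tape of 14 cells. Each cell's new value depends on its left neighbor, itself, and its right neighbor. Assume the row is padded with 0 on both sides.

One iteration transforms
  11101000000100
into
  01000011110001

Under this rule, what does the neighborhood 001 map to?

0

At position 10 the neighborhood is 001; the next row has 0 there.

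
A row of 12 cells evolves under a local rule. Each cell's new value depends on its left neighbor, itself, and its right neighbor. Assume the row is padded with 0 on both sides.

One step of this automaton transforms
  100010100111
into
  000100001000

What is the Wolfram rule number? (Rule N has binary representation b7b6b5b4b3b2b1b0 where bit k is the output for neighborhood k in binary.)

2

position 10: 111 → 0  (bit 7 = 0)
position 11: 110 → 0  (bit 6 = 0)
position 5: 101 → 0  (bit 5 = 0)
position 1: 100 → 0  (bit 4 = 0)
position 9: 011 → 0  (bit 3 = 0)
position 0: 010 → 0  (bit 2 = 0)
position 3: 001 → 1  (bit 1 = 1)
position 2: 000 → 0  (bit 0 = 0)
bits b7..b0 = 00000010 = 2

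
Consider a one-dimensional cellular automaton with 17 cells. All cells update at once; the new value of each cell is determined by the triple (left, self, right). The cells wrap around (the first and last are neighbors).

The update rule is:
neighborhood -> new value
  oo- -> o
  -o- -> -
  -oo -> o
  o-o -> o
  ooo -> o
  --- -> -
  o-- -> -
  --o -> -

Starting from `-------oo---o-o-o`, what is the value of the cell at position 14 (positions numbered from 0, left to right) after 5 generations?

-------oo----o-o-
-------oo-----o--
-------oo--------
-------oo--------  (fixed point — unchanged through generation 5)
position 14 holds -

-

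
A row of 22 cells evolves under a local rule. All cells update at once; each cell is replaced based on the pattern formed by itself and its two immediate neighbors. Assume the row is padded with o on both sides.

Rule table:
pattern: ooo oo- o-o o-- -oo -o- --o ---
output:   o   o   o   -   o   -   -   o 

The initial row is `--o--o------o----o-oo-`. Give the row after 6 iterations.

-------oooo---oo--oooo
-ooooo-oooo-o-oo--oooo
oooooooooooo-ooo--oooo
oooooooooooooooo--oooo
oooooooooooooooo--oooo  (fixed point — unchanged through iteration 6)

oooooooooooooooo--oooo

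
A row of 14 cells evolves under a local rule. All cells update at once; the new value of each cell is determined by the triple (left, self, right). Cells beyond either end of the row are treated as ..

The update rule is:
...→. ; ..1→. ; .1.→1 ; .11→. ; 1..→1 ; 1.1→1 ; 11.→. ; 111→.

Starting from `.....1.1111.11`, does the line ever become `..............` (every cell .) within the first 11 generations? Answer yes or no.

generation 1: .....11....1..
generation 2: .......1...11.
generation 3: .......11....1
generation 4: .........1...1
generation 5: .........11..1
generation 6: ...........1.1
generation 7: ...........111
generation 8: ..............
all cells are . at generation 8

yes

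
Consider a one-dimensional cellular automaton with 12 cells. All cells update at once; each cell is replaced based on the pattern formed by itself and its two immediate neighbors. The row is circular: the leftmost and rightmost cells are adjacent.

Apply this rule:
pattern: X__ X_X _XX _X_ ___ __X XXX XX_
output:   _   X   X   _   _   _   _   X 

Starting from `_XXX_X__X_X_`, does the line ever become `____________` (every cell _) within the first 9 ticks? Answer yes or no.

_X_XX____X__
__XXX_______
__X_X_______
___X________
____________
all cells are _ at tick 5

yes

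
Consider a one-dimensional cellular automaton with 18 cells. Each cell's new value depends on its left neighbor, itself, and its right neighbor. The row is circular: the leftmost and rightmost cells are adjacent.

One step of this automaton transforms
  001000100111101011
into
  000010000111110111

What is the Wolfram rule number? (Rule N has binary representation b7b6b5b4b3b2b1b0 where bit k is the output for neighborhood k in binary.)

233

position 10: 111 → 1  (bit 7 = 1)
position 12: 110 → 1  (bit 6 = 1)
position 13: 101 → 1  (bit 5 = 1)
position 0: 100 → 0  (bit 4 = 0)
position 9: 011 → 1  (bit 3 = 1)
position 2: 010 → 0  (bit 2 = 0)
position 1: 001 → 0  (bit 1 = 0)
position 4: 000 → 1  (bit 0 = 1)
bits b7..b0 = 11101001 = 233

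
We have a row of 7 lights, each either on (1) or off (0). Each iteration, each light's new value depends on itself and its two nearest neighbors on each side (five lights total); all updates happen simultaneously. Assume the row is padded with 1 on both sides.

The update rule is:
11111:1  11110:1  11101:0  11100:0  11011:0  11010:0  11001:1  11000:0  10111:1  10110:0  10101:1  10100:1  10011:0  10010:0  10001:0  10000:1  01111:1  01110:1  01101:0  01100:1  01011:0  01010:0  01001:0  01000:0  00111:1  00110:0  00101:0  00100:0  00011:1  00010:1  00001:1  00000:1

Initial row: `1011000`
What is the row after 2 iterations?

0001001
0010001

0010001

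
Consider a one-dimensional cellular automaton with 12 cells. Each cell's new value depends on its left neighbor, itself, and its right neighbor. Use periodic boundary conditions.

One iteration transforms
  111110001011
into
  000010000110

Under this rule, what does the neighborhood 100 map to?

0

At position 5 the neighborhood is 100; the next row has 0 there.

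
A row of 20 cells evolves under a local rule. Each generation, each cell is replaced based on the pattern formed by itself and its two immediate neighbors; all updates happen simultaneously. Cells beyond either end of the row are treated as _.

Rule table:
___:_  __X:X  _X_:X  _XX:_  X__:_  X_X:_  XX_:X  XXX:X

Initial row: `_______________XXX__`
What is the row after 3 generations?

______________X_XX__
_____________XX__X__
____________X_X_XX__

____________X_X_XX__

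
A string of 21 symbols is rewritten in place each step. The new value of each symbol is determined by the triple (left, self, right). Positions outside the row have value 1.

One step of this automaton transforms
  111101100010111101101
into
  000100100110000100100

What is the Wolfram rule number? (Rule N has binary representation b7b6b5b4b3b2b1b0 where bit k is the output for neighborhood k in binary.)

70

position 0: 111 → 0  (bit 7 = 0)
position 3: 110 → 1  (bit 6 = 1)
position 4: 101 → 0  (bit 5 = 0)
position 7: 100 → 0  (bit 4 = 0)
position 5: 011 → 0  (bit 3 = 0)
position 10: 010 → 1  (bit 2 = 1)
position 9: 001 → 1  (bit 1 = 1)
position 8: 000 → 0  (bit 0 = 0)
bits b7..b0 = 01000110 = 70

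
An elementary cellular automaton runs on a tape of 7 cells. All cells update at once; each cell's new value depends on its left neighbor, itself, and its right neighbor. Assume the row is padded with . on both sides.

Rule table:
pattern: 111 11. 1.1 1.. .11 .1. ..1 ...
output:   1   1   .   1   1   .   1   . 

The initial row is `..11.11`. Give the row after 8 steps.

1111.11

.111.11
1111.11
1111.11  (fixed point — unchanged through step 8)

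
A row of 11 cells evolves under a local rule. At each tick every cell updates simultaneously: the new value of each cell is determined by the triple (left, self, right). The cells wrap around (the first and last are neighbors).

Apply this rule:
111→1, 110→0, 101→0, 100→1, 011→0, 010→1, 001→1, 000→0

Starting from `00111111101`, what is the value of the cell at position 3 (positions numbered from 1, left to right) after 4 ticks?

0

11011111001
10001110110
11010100000
00010110001
position 3 holds 0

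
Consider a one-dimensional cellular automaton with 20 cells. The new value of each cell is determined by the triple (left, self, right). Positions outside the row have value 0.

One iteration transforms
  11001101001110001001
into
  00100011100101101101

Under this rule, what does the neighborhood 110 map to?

At position 1 the neighborhood is 110; the next row has 0 there.

0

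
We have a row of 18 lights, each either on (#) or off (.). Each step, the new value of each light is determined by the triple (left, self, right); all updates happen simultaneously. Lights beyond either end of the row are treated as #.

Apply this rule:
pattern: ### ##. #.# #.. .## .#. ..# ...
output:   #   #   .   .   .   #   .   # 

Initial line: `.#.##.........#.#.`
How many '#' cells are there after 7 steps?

7

.#..#.#######.#.#.
.#..#..######.#.#.
.#..#...#####.#.#.
.#..#.#..####.#.#.
.#..#.#...###.#.#.
.#..#.#.#..##.#.#.
.#..#.#.#...#.#.#.
count of #: 7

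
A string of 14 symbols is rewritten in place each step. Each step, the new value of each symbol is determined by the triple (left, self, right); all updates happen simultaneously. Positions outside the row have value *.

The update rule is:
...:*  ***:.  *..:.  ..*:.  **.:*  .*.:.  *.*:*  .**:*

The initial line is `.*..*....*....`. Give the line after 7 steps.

.*..*.*..****.

*.....**...**.
*.***.**.*.***
***.*****.**..
..***...****..
..*.*.*.*..*..
...*.*.*......
.*..*.*..****.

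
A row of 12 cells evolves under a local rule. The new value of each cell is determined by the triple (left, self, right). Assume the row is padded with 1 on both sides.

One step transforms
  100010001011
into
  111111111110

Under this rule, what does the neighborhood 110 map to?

At position 0 the neighborhood is 110; the next row has 1 there.

1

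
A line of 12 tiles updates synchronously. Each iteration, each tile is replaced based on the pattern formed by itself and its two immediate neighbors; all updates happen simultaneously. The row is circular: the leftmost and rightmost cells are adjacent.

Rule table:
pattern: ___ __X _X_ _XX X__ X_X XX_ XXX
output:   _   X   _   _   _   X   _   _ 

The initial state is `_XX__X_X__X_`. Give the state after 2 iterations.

X___X_X__X__
___X_X__X__X

___X_X__X__X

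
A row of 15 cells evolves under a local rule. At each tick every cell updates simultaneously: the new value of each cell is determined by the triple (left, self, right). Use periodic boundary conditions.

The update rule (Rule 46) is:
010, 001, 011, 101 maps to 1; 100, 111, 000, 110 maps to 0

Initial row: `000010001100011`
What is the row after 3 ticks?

011001100011000

000110011000110
001100110001100
011001100011000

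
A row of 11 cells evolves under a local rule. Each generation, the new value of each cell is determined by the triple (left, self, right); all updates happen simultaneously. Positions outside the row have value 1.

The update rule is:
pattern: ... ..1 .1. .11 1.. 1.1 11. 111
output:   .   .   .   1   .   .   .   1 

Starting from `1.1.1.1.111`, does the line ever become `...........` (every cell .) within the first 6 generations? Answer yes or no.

........111
........111  (fixed point — unchanged through generation 6)
generation 6 is ........111, still not uniform .

no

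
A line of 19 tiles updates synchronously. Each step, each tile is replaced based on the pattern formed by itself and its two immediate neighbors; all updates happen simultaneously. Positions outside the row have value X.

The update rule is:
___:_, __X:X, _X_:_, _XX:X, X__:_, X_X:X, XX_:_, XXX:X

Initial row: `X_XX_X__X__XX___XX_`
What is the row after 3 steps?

_XX_X__X__XX___XX_X
XX_X__X__XX___XX_XX
X_X__X__XX___XX_XXX

X_X__X__XX___XX_XXX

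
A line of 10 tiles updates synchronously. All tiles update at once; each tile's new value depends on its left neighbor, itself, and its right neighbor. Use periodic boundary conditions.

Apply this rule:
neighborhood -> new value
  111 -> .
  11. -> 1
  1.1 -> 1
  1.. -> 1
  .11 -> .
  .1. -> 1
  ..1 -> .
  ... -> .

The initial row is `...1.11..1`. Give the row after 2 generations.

11..11.11.

1..11.11.1
11..11.11.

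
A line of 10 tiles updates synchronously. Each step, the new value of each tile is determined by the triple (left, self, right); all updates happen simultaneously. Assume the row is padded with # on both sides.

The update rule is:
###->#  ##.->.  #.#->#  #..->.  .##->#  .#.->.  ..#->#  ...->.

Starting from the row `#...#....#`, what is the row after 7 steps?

...#....##
..#....###
.#....####
#....#####
....######
...#######
..########

..########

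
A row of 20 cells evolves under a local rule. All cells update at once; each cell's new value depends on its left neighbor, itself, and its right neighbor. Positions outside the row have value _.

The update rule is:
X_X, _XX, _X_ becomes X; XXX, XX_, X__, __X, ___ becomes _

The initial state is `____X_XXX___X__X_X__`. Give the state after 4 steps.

____X_______X__X____

____XXX_____X__XXX__
____X_______X__X____
____X_______X__X____  (fixed point — unchanged through step 4)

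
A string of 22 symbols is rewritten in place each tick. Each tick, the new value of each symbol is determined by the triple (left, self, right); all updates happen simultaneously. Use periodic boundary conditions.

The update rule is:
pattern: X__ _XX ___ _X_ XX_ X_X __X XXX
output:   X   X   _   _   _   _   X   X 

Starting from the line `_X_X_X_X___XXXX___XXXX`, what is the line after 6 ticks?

tick 1: ________X_XXXX_X_XXXX_
tick 2: _______X__XXX____XXX_X
tick 3: X_____X_XXXX_X__XXX___
tick 4: _X___X__XXX___XXXX_X_X
tick 5: __X_X_XXXX_X_XXXX_____
tick 6: _X____XXX____XXX_X____

_X____XXX____XXX_X____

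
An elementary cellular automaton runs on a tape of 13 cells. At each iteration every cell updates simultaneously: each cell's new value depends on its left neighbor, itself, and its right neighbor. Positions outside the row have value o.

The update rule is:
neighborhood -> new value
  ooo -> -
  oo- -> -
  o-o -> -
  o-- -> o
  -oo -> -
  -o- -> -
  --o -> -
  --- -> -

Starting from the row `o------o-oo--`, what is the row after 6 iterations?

o--o--o------

-o---------o-
--o----------
o--o---------
-o--o--------
--o--o-------
o--o--o------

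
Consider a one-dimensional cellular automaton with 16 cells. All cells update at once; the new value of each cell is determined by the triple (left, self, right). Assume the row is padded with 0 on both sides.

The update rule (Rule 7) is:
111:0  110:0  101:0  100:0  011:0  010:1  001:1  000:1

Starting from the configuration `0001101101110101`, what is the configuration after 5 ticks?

1111100000000000

1110000000000101
0000111111111101
1111000000000001
0000011111111111
1111100000000000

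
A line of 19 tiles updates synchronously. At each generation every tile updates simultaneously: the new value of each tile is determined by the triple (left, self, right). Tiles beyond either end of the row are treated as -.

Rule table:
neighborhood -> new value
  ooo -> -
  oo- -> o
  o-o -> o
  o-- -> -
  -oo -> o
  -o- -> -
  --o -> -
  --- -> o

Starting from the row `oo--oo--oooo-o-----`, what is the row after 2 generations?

oo--oo-----oo--o--o

oo--oo--o--oo--oooo
oo--oo-----oo--o--o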